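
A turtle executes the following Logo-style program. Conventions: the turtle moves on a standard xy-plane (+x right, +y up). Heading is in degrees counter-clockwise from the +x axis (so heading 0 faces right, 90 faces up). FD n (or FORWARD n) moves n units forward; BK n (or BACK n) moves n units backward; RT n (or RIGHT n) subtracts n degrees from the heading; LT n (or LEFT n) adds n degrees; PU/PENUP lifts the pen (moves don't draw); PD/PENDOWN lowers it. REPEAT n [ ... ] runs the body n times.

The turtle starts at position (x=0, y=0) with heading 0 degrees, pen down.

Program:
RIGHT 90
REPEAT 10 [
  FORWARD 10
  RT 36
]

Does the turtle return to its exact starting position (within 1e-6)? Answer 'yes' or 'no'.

Answer: yes

Derivation:
Executing turtle program step by step:
Start: pos=(0,0), heading=0, pen down
RT 90: heading 0 -> 270
REPEAT 10 [
  -- iteration 1/10 --
  FD 10: (0,0) -> (0,-10) [heading=270, draw]
  RT 36: heading 270 -> 234
  -- iteration 2/10 --
  FD 10: (0,-10) -> (-5.878,-18.09) [heading=234, draw]
  RT 36: heading 234 -> 198
  -- iteration 3/10 --
  FD 10: (-5.878,-18.09) -> (-15.388,-21.18) [heading=198, draw]
  RT 36: heading 198 -> 162
  -- iteration 4/10 --
  FD 10: (-15.388,-21.18) -> (-24.899,-18.09) [heading=162, draw]
  RT 36: heading 162 -> 126
  -- iteration 5/10 --
  FD 10: (-24.899,-18.09) -> (-30.777,-10) [heading=126, draw]
  RT 36: heading 126 -> 90
  -- iteration 6/10 --
  FD 10: (-30.777,-10) -> (-30.777,0) [heading=90, draw]
  RT 36: heading 90 -> 54
  -- iteration 7/10 --
  FD 10: (-30.777,0) -> (-24.899,8.09) [heading=54, draw]
  RT 36: heading 54 -> 18
  -- iteration 8/10 --
  FD 10: (-24.899,8.09) -> (-15.388,11.18) [heading=18, draw]
  RT 36: heading 18 -> 342
  -- iteration 9/10 --
  FD 10: (-15.388,11.18) -> (-5.878,8.09) [heading=342, draw]
  RT 36: heading 342 -> 306
  -- iteration 10/10 --
  FD 10: (-5.878,8.09) -> (0,0) [heading=306, draw]
  RT 36: heading 306 -> 270
]
Final: pos=(0,0), heading=270, 10 segment(s) drawn

Start position: (0, 0)
Final position: (0, 0)
Distance = 0; < 1e-6 -> CLOSED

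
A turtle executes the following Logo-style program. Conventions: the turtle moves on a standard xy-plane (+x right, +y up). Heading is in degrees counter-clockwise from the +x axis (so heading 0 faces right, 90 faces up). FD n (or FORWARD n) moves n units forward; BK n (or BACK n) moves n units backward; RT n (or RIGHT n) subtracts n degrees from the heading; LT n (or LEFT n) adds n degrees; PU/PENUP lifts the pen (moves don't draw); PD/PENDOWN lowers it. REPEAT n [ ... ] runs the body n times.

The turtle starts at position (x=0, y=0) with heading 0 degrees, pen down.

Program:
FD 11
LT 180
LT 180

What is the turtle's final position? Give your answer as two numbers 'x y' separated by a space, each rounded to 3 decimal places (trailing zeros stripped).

Answer: 11 0

Derivation:
Executing turtle program step by step:
Start: pos=(0,0), heading=0, pen down
FD 11: (0,0) -> (11,0) [heading=0, draw]
LT 180: heading 0 -> 180
LT 180: heading 180 -> 0
Final: pos=(11,0), heading=0, 1 segment(s) drawn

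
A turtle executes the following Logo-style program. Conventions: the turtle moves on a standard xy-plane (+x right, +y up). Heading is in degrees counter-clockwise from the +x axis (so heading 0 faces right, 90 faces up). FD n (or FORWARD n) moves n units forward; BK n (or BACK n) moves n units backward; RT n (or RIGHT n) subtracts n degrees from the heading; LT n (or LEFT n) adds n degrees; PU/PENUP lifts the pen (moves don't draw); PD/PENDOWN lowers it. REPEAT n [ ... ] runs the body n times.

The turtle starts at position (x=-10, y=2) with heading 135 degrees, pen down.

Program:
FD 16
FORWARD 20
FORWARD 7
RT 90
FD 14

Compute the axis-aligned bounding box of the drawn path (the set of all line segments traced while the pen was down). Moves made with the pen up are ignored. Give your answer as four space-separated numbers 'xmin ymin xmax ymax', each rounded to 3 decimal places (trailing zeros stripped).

Executing turtle program step by step:
Start: pos=(-10,2), heading=135, pen down
FD 16: (-10,2) -> (-21.314,13.314) [heading=135, draw]
FD 20: (-21.314,13.314) -> (-35.456,27.456) [heading=135, draw]
FD 7: (-35.456,27.456) -> (-40.406,32.406) [heading=135, draw]
RT 90: heading 135 -> 45
FD 14: (-40.406,32.406) -> (-30.506,42.305) [heading=45, draw]
Final: pos=(-30.506,42.305), heading=45, 4 segment(s) drawn

Segment endpoints: x in {-40.406, -35.456, -30.506, -21.314, -10}, y in {2, 13.314, 27.456, 32.406, 42.305}
xmin=-40.406, ymin=2, xmax=-10, ymax=42.305

Answer: -40.406 2 -10 42.305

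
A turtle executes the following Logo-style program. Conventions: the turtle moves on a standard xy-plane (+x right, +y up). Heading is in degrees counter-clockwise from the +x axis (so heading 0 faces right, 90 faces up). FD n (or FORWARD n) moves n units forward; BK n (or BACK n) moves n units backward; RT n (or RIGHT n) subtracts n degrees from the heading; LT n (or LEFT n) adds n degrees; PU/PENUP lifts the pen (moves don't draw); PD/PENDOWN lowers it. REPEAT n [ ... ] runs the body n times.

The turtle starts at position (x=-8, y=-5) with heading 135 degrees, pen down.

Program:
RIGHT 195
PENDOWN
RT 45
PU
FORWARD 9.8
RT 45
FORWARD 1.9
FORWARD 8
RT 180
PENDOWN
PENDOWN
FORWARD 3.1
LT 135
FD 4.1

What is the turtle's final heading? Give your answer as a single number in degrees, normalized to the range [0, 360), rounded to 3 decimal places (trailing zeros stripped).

Executing turtle program step by step:
Start: pos=(-8,-5), heading=135, pen down
RT 195: heading 135 -> 300
PD: pen down
RT 45: heading 300 -> 255
PU: pen up
FD 9.8: (-8,-5) -> (-10.536,-14.466) [heading=255, move]
RT 45: heading 255 -> 210
FD 1.9: (-10.536,-14.466) -> (-12.182,-15.416) [heading=210, move]
FD 8: (-12.182,-15.416) -> (-19.11,-19.416) [heading=210, move]
RT 180: heading 210 -> 30
PD: pen down
PD: pen down
FD 3.1: (-19.11,-19.416) -> (-16.425,-17.866) [heading=30, draw]
LT 135: heading 30 -> 165
FD 4.1: (-16.425,-17.866) -> (-20.386,-16.805) [heading=165, draw]
Final: pos=(-20.386,-16.805), heading=165, 2 segment(s) drawn

Answer: 165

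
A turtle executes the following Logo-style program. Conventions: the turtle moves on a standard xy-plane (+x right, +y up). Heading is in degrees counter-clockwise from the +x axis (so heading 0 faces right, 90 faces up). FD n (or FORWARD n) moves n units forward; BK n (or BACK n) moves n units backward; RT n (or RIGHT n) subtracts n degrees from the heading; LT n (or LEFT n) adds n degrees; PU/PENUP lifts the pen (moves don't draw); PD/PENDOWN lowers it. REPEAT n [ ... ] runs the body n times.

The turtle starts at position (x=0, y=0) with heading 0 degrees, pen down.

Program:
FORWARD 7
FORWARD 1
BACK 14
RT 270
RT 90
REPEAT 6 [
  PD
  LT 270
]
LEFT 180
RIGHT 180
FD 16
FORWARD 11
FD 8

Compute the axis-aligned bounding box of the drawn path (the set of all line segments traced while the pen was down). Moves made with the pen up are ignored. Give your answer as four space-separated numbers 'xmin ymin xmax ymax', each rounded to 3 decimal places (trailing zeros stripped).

Executing turtle program step by step:
Start: pos=(0,0), heading=0, pen down
FD 7: (0,0) -> (7,0) [heading=0, draw]
FD 1: (7,0) -> (8,0) [heading=0, draw]
BK 14: (8,0) -> (-6,0) [heading=0, draw]
RT 270: heading 0 -> 90
RT 90: heading 90 -> 0
REPEAT 6 [
  -- iteration 1/6 --
  PD: pen down
  LT 270: heading 0 -> 270
  -- iteration 2/6 --
  PD: pen down
  LT 270: heading 270 -> 180
  -- iteration 3/6 --
  PD: pen down
  LT 270: heading 180 -> 90
  -- iteration 4/6 --
  PD: pen down
  LT 270: heading 90 -> 0
  -- iteration 5/6 --
  PD: pen down
  LT 270: heading 0 -> 270
  -- iteration 6/6 --
  PD: pen down
  LT 270: heading 270 -> 180
]
LT 180: heading 180 -> 0
RT 180: heading 0 -> 180
FD 16: (-6,0) -> (-22,0) [heading=180, draw]
FD 11: (-22,0) -> (-33,0) [heading=180, draw]
FD 8: (-33,0) -> (-41,0) [heading=180, draw]
Final: pos=(-41,0), heading=180, 6 segment(s) drawn

Segment endpoints: x in {-41, -33, -22, -6, 0, 7, 8}, y in {0, 0, 0, 0}
xmin=-41, ymin=0, xmax=8, ymax=0

Answer: -41 0 8 0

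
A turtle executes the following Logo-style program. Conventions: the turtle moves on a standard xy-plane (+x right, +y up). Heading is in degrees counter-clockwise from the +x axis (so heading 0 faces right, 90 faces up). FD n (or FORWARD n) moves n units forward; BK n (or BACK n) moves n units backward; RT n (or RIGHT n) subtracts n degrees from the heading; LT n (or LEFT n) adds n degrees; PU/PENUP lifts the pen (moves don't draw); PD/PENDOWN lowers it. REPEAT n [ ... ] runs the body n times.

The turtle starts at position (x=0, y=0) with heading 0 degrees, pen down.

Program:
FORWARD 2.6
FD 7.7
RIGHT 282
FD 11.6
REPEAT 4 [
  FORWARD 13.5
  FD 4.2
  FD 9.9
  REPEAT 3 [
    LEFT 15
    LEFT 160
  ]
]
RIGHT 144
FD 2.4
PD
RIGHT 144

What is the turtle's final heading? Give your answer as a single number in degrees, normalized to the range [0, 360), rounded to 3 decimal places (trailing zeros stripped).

Answer: 90

Derivation:
Executing turtle program step by step:
Start: pos=(0,0), heading=0, pen down
FD 2.6: (0,0) -> (2.6,0) [heading=0, draw]
FD 7.7: (2.6,0) -> (10.3,0) [heading=0, draw]
RT 282: heading 0 -> 78
FD 11.6: (10.3,0) -> (12.712,11.347) [heading=78, draw]
REPEAT 4 [
  -- iteration 1/4 --
  FD 13.5: (12.712,11.347) -> (15.519,24.552) [heading=78, draw]
  FD 4.2: (15.519,24.552) -> (16.392,28.66) [heading=78, draw]
  FD 9.9: (16.392,28.66) -> (18.45,38.343) [heading=78, draw]
  REPEAT 3 [
    -- iteration 1/3 --
    LT 15: heading 78 -> 93
    LT 160: heading 93 -> 253
    -- iteration 2/3 --
    LT 15: heading 253 -> 268
    LT 160: heading 268 -> 68
    -- iteration 3/3 --
    LT 15: heading 68 -> 83
    LT 160: heading 83 -> 243
  ]
  -- iteration 2/4 --
  FD 13.5: (18.45,38.343) -> (12.321,26.315) [heading=243, draw]
  FD 4.2: (12.321,26.315) -> (10.415,22.573) [heading=243, draw]
  FD 9.9: (10.415,22.573) -> (5.92,13.752) [heading=243, draw]
  REPEAT 3 [
    -- iteration 1/3 --
    LT 15: heading 243 -> 258
    LT 160: heading 258 -> 58
    -- iteration 2/3 --
    LT 15: heading 58 -> 73
    LT 160: heading 73 -> 233
    -- iteration 3/3 --
    LT 15: heading 233 -> 248
    LT 160: heading 248 -> 48
  ]
  -- iteration 3/4 --
  FD 13.5: (5.92,13.752) -> (14.953,23.784) [heading=48, draw]
  FD 4.2: (14.953,23.784) -> (17.764,26.905) [heading=48, draw]
  FD 9.9: (17.764,26.905) -> (24.388,34.262) [heading=48, draw]
  REPEAT 3 [
    -- iteration 1/3 --
    LT 15: heading 48 -> 63
    LT 160: heading 63 -> 223
    -- iteration 2/3 --
    LT 15: heading 223 -> 238
    LT 160: heading 238 -> 38
    -- iteration 3/3 --
    LT 15: heading 38 -> 53
    LT 160: heading 53 -> 213
  ]
  -- iteration 4/4 --
  FD 13.5: (24.388,34.262) -> (13.066,26.91) [heading=213, draw]
  FD 4.2: (13.066,26.91) -> (9.544,24.622) [heading=213, draw]
  FD 9.9: (9.544,24.622) -> (1.241,19.23) [heading=213, draw]
  REPEAT 3 [
    -- iteration 1/3 --
    LT 15: heading 213 -> 228
    LT 160: heading 228 -> 28
    -- iteration 2/3 --
    LT 15: heading 28 -> 43
    LT 160: heading 43 -> 203
    -- iteration 3/3 --
    LT 15: heading 203 -> 218
    LT 160: heading 218 -> 18
  ]
]
RT 144: heading 18 -> 234
FD 2.4: (1.241,19.23) -> (-0.17,17.289) [heading=234, draw]
PD: pen down
RT 144: heading 234 -> 90
Final: pos=(-0.17,17.289), heading=90, 16 segment(s) drawn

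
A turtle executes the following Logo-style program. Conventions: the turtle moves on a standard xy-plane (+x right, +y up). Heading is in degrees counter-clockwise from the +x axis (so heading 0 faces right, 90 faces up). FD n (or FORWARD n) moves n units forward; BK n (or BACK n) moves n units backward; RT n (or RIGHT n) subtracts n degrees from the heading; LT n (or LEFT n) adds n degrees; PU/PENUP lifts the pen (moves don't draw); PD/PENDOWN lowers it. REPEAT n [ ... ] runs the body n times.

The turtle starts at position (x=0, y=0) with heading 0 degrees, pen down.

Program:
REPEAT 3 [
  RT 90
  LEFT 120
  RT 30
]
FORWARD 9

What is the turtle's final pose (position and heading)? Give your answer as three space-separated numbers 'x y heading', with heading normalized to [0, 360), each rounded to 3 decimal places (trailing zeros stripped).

Answer: 9 0 0

Derivation:
Executing turtle program step by step:
Start: pos=(0,0), heading=0, pen down
REPEAT 3 [
  -- iteration 1/3 --
  RT 90: heading 0 -> 270
  LT 120: heading 270 -> 30
  RT 30: heading 30 -> 0
  -- iteration 2/3 --
  RT 90: heading 0 -> 270
  LT 120: heading 270 -> 30
  RT 30: heading 30 -> 0
  -- iteration 3/3 --
  RT 90: heading 0 -> 270
  LT 120: heading 270 -> 30
  RT 30: heading 30 -> 0
]
FD 9: (0,0) -> (9,0) [heading=0, draw]
Final: pos=(9,0), heading=0, 1 segment(s) drawn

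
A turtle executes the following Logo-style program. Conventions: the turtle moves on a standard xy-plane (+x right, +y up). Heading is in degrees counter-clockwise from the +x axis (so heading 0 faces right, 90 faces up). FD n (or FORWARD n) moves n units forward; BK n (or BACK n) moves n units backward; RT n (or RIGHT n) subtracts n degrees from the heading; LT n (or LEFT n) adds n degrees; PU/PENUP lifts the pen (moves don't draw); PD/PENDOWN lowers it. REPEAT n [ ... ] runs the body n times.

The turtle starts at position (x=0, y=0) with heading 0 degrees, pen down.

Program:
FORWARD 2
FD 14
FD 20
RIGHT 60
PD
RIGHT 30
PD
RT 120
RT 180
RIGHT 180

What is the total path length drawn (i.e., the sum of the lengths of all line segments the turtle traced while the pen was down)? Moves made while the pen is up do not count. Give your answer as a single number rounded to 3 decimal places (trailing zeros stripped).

Executing turtle program step by step:
Start: pos=(0,0), heading=0, pen down
FD 2: (0,0) -> (2,0) [heading=0, draw]
FD 14: (2,0) -> (16,0) [heading=0, draw]
FD 20: (16,0) -> (36,0) [heading=0, draw]
RT 60: heading 0 -> 300
PD: pen down
RT 30: heading 300 -> 270
PD: pen down
RT 120: heading 270 -> 150
RT 180: heading 150 -> 330
RT 180: heading 330 -> 150
Final: pos=(36,0), heading=150, 3 segment(s) drawn

Segment lengths:
  seg 1: (0,0) -> (2,0), length = 2
  seg 2: (2,0) -> (16,0), length = 14
  seg 3: (16,0) -> (36,0), length = 20
Total = 36

Answer: 36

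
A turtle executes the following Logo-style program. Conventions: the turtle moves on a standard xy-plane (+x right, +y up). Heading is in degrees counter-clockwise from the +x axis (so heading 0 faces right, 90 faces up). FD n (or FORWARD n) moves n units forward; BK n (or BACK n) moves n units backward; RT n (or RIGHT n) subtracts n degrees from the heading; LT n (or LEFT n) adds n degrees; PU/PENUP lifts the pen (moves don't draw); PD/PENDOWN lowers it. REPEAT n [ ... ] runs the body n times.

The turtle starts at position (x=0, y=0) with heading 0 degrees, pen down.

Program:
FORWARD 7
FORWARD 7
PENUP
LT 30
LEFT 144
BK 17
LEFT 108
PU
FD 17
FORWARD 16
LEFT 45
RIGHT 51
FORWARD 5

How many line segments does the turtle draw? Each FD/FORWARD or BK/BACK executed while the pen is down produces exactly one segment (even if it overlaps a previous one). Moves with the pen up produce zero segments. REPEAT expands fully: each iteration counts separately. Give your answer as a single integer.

Answer: 2

Derivation:
Executing turtle program step by step:
Start: pos=(0,0), heading=0, pen down
FD 7: (0,0) -> (7,0) [heading=0, draw]
FD 7: (7,0) -> (14,0) [heading=0, draw]
PU: pen up
LT 30: heading 0 -> 30
LT 144: heading 30 -> 174
BK 17: (14,0) -> (30.907,-1.777) [heading=174, move]
LT 108: heading 174 -> 282
PU: pen up
FD 17: (30.907,-1.777) -> (34.441,-18.405) [heading=282, move]
FD 16: (34.441,-18.405) -> (37.768,-34.056) [heading=282, move]
LT 45: heading 282 -> 327
RT 51: heading 327 -> 276
FD 5: (37.768,-34.056) -> (38.291,-39.028) [heading=276, move]
Final: pos=(38.291,-39.028), heading=276, 2 segment(s) drawn
Segments drawn: 2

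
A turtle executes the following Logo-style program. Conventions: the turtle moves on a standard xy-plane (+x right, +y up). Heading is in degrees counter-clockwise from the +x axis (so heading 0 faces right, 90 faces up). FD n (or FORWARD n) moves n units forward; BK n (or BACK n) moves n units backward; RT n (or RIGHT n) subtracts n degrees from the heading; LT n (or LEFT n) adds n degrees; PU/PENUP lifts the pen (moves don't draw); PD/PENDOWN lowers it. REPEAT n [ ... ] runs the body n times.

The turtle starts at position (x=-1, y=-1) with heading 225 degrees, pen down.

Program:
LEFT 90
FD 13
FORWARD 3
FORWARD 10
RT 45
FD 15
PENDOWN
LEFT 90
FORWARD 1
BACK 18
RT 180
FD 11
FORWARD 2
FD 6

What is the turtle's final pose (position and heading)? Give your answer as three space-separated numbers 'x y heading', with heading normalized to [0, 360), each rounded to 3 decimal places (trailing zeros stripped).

Executing turtle program step by step:
Start: pos=(-1,-1), heading=225, pen down
LT 90: heading 225 -> 315
FD 13: (-1,-1) -> (8.192,-10.192) [heading=315, draw]
FD 3: (8.192,-10.192) -> (10.314,-12.314) [heading=315, draw]
FD 10: (10.314,-12.314) -> (17.385,-19.385) [heading=315, draw]
RT 45: heading 315 -> 270
FD 15: (17.385,-19.385) -> (17.385,-34.385) [heading=270, draw]
PD: pen down
LT 90: heading 270 -> 0
FD 1: (17.385,-34.385) -> (18.385,-34.385) [heading=0, draw]
BK 18: (18.385,-34.385) -> (0.385,-34.385) [heading=0, draw]
RT 180: heading 0 -> 180
FD 11: (0.385,-34.385) -> (-10.615,-34.385) [heading=180, draw]
FD 2: (-10.615,-34.385) -> (-12.615,-34.385) [heading=180, draw]
FD 6: (-12.615,-34.385) -> (-18.615,-34.385) [heading=180, draw]
Final: pos=(-18.615,-34.385), heading=180, 9 segment(s) drawn

Answer: -18.615 -34.385 180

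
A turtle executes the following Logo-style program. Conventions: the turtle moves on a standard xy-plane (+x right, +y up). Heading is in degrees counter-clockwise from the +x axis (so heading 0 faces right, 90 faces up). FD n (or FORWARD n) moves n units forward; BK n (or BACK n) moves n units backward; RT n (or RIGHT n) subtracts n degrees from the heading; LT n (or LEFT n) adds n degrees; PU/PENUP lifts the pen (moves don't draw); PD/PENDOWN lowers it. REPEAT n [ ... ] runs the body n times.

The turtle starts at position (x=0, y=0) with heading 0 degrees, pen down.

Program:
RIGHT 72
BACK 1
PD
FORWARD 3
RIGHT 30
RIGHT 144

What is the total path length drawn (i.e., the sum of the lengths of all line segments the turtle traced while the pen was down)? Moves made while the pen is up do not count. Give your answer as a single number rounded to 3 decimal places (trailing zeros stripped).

Executing turtle program step by step:
Start: pos=(0,0), heading=0, pen down
RT 72: heading 0 -> 288
BK 1: (0,0) -> (-0.309,0.951) [heading=288, draw]
PD: pen down
FD 3: (-0.309,0.951) -> (0.618,-1.902) [heading=288, draw]
RT 30: heading 288 -> 258
RT 144: heading 258 -> 114
Final: pos=(0.618,-1.902), heading=114, 2 segment(s) drawn

Segment lengths:
  seg 1: (0,0) -> (-0.309,0.951), length = 1
  seg 2: (-0.309,0.951) -> (0.618,-1.902), length = 3
Total = 4

Answer: 4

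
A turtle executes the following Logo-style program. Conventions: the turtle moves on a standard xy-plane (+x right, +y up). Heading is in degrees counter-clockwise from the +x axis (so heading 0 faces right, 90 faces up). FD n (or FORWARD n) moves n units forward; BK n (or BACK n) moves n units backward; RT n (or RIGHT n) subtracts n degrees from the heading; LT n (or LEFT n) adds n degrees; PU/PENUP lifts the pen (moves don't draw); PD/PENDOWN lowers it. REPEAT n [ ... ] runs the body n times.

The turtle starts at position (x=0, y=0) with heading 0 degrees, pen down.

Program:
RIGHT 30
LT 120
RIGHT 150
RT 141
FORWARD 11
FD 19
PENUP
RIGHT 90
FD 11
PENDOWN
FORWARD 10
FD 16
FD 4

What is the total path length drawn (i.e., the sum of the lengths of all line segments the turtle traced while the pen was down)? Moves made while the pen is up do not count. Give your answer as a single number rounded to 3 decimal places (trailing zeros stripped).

Executing turtle program step by step:
Start: pos=(0,0), heading=0, pen down
RT 30: heading 0 -> 330
LT 120: heading 330 -> 90
RT 150: heading 90 -> 300
RT 141: heading 300 -> 159
FD 11: (0,0) -> (-10.269,3.942) [heading=159, draw]
FD 19: (-10.269,3.942) -> (-28.007,10.751) [heading=159, draw]
PU: pen up
RT 90: heading 159 -> 69
FD 11: (-28.007,10.751) -> (-24.065,21.02) [heading=69, move]
PD: pen down
FD 10: (-24.065,21.02) -> (-20.482,30.356) [heading=69, draw]
FD 16: (-20.482,30.356) -> (-14.748,45.294) [heading=69, draw]
FD 4: (-14.748,45.294) -> (-13.314,49.028) [heading=69, draw]
Final: pos=(-13.314,49.028), heading=69, 5 segment(s) drawn

Segment lengths:
  seg 1: (0,0) -> (-10.269,3.942), length = 11
  seg 2: (-10.269,3.942) -> (-28.007,10.751), length = 19
  seg 3: (-24.065,21.02) -> (-20.482,30.356), length = 10
  seg 4: (-20.482,30.356) -> (-14.748,45.294), length = 16
  seg 5: (-14.748,45.294) -> (-13.314,49.028), length = 4
Total = 60

Answer: 60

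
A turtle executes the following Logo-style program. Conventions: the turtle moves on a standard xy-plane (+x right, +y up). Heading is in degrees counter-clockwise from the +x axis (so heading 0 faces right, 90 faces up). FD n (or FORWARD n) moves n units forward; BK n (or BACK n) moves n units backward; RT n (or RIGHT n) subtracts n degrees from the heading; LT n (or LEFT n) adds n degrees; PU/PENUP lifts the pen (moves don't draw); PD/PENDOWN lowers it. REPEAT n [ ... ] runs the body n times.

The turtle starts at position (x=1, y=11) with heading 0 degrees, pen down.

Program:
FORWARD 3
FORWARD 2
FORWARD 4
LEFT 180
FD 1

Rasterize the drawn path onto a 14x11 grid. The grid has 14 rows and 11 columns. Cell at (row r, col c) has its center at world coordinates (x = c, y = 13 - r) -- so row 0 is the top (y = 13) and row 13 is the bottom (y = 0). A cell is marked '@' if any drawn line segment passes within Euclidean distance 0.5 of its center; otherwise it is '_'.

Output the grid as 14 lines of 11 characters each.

Segment 0: (1,11) -> (4,11)
Segment 1: (4,11) -> (6,11)
Segment 2: (6,11) -> (10,11)
Segment 3: (10,11) -> (9,11)

Answer: ___________
___________
_@@@@@@@@@@
___________
___________
___________
___________
___________
___________
___________
___________
___________
___________
___________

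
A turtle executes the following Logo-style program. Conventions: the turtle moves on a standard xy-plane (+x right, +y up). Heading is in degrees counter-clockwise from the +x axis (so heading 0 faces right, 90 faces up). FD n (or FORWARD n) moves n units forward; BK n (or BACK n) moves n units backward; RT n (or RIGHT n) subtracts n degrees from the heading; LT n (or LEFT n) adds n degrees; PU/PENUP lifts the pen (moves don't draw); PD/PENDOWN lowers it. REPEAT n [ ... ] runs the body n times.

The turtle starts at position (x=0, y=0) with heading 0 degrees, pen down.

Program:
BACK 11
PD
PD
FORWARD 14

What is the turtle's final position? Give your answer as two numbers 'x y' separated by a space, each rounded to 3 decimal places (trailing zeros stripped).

Answer: 3 0

Derivation:
Executing turtle program step by step:
Start: pos=(0,0), heading=0, pen down
BK 11: (0,0) -> (-11,0) [heading=0, draw]
PD: pen down
PD: pen down
FD 14: (-11,0) -> (3,0) [heading=0, draw]
Final: pos=(3,0), heading=0, 2 segment(s) drawn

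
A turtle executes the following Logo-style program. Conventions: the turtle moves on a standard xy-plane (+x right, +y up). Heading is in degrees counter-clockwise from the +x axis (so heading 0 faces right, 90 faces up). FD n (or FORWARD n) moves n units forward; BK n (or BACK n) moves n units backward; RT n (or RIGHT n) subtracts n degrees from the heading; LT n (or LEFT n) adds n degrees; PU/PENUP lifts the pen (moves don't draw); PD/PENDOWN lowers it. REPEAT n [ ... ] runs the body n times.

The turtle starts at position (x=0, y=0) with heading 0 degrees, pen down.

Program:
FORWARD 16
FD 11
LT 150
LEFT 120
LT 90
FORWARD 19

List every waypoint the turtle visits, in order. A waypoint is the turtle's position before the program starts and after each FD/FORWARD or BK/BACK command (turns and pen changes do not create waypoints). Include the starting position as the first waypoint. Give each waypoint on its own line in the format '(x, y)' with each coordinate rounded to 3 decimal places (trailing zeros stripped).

Answer: (0, 0)
(16, 0)
(27, 0)
(46, 0)

Derivation:
Executing turtle program step by step:
Start: pos=(0,0), heading=0, pen down
FD 16: (0,0) -> (16,0) [heading=0, draw]
FD 11: (16,0) -> (27,0) [heading=0, draw]
LT 150: heading 0 -> 150
LT 120: heading 150 -> 270
LT 90: heading 270 -> 0
FD 19: (27,0) -> (46,0) [heading=0, draw]
Final: pos=(46,0), heading=0, 3 segment(s) drawn
Waypoints (4 total):
(0, 0)
(16, 0)
(27, 0)
(46, 0)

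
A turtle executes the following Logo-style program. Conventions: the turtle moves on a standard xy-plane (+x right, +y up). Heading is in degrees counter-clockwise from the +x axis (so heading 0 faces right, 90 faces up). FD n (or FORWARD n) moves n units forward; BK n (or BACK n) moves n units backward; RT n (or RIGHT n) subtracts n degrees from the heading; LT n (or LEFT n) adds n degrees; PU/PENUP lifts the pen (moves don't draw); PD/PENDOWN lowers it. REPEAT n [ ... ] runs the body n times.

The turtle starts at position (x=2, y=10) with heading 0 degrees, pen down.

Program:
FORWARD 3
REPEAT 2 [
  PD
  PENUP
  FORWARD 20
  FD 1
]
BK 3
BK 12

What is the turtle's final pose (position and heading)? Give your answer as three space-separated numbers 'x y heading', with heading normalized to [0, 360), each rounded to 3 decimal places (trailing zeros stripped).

Answer: 32 10 0

Derivation:
Executing turtle program step by step:
Start: pos=(2,10), heading=0, pen down
FD 3: (2,10) -> (5,10) [heading=0, draw]
REPEAT 2 [
  -- iteration 1/2 --
  PD: pen down
  PU: pen up
  FD 20: (5,10) -> (25,10) [heading=0, move]
  FD 1: (25,10) -> (26,10) [heading=0, move]
  -- iteration 2/2 --
  PD: pen down
  PU: pen up
  FD 20: (26,10) -> (46,10) [heading=0, move]
  FD 1: (46,10) -> (47,10) [heading=0, move]
]
BK 3: (47,10) -> (44,10) [heading=0, move]
BK 12: (44,10) -> (32,10) [heading=0, move]
Final: pos=(32,10), heading=0, 1 segment(s) drawn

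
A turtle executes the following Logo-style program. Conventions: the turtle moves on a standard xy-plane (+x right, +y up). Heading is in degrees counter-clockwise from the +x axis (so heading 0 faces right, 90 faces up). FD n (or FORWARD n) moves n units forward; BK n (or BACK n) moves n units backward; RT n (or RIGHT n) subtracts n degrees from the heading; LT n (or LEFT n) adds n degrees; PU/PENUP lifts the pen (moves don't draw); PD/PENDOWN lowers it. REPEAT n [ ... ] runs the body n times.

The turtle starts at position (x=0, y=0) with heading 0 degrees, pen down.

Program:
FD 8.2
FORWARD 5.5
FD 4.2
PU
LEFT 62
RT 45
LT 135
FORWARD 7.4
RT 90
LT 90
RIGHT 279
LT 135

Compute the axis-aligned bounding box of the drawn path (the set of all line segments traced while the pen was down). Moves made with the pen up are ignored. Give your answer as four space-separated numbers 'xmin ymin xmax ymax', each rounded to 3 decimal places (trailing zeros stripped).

Answer: 0 0 17.9 0

Derivation:
Executing turtle program step by step:
Start: pos=(0,0), heading=0, pen down
FD 8.2: (0,0) -> (8.2,0) [heading=0, draw]
FD 5.5: (8.2,0) -> (13.7,0) [heading=0, draw]
FD 4.2: (13.7,0) -> (17.9,0) [heading=0, draw]
PU: pen up
LT 62: heading 0 -> 62
RT 45: heading 62 -> 17
LT 135: heading 17 -> 152
FD 7.4: (17.9,0) -> (11.366,3.474) [heading=152, move]
RT 90: heading 152 -> 62
LT 90: heading 62 -> 152
RT 279: heading 152 -> 233
LT 135: heading 233 -> 8
Final: pos=(11.366,3.474), heading=8, 3 segment(s) drawn

Segment endpoints: x in {0, 8.2, 13.7, 17.9}, y in {0}
xmin=0, ymin=0, xmax=17.9, ymax=0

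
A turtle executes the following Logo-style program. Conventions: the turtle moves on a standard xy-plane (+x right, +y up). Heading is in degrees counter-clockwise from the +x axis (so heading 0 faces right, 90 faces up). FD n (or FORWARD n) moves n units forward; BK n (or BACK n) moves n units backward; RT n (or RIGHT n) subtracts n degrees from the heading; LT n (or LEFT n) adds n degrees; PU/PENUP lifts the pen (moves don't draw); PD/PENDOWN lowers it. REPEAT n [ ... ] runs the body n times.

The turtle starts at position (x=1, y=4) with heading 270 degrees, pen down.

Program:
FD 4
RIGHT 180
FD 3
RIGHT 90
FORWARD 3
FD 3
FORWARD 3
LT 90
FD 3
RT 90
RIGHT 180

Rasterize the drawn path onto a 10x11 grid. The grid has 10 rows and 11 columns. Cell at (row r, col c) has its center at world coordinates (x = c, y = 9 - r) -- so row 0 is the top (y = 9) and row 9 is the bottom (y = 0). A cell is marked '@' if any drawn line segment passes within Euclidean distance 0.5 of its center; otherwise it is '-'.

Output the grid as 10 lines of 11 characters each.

Answer: -----------
-----------
-----------
----------@
----------@
-@--------@
-@@@@@@@@@@
-@---------
-@---------
-@---------

Derivation:
Segment 0: (1,4) -> (1,0)
Segment 1: (1,0) -> (1,3)
Segment 2: (1,3) -> (4,3)
Segment 3: (4,3) -> (7,3)
Segment 4: (7,3) -> (10,3)
Segment 5: (10,3) -> (10,6)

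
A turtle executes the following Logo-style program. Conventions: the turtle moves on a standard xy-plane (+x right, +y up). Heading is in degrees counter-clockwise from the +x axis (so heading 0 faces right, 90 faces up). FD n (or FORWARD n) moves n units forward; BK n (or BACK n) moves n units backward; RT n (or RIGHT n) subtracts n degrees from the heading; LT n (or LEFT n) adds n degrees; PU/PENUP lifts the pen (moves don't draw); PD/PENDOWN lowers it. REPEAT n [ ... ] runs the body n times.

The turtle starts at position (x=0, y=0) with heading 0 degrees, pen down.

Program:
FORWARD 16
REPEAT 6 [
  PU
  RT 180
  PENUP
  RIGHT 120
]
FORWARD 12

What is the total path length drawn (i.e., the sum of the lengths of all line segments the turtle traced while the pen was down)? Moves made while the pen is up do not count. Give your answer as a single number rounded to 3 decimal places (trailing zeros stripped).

Executing turtle program step by step:
Start: pos=(0,0), heading=0, pen down
FD 16: (0,0) -> (16,0) [heading=0, draw]
REPEAT 6 [
  -- iteration 1/6 --
  PU: pen up
  RT 180: heading 0 -> 180
  PU: pen up
  RT 120: heading 180 -> 60
  -- iteration 2/6 --
  PU: pen up
  RT 180: heading 60 -> 240
  PU: pen up
  RT 120: heading 240 -> 120
  -- iteration 3/6 --
  PU: pen up
  RT 180: heading 120 -> 300
  PU: pen up
  RT 120: heading 300 -> 180
  -- iteration 4/6 --
  PU: pen up
  RT 180: heading 180 -> 0
  PU: pen up
  RT 120: heading 0 -> 240
  -- iteration 5/6 --
  PU: pen up
  RT 180: heading 240 -> 60
  PU: pen up
  RT 120: heading 60 -> 300
  -- iteration 6/6 --
  PU: pen up
  RT 180: heading 300 -> 120
  PU: pen up
  RT 120: heading 120 -> 0
]
FD 12: (16,0) -> (28,0) [heading=0, move]
Final: pos=(28,0), heading=0, 1 segment(s) drawn

Segment lengths:
  seg 1: (0,0) -> (16,0), length = 16
Total = 16

Answer: 16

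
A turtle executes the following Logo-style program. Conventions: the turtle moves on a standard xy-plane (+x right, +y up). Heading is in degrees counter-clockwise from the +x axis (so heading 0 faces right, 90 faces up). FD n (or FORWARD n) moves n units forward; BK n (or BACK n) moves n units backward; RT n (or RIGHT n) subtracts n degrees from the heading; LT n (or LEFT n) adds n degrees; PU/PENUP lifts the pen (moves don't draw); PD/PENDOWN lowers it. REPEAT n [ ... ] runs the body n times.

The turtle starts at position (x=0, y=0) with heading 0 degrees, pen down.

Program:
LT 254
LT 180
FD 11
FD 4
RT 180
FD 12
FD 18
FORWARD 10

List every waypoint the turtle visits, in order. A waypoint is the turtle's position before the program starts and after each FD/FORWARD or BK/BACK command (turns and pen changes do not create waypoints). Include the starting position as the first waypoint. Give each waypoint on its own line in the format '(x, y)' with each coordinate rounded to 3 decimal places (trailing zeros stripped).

Answer: (0, 0)
(3.032, 10.574)
(4.135, 14.419)
(0.827, 2.884)
(-4.135, -14.419)
(-6.891, -24.032)

Derivation:
Executing turtle program step by step:
Start: pos=(0,0), heading=0, pen down
LT 254: heading 0 -> 254
LT 180: heading 254 -> 74
FD 11: (0,0) -> (3.032,10.574) [heading=74, draw]
FD 4: (3.032,10.574) -> (4.135,14.419) [heading=74, draw]
RT 180: heading 74 -> 254
FD 12: (4.135,14.419) -> (0.827,2.884) [heading=254, draw]
FD 18: (0.827,2.884) -> (-4.135,-14.419) [heading=254, draw]
FD 10: (-4.135,-14.419) -> (-6.891,-24.032) [heading=254, draw]
Final: pos=(-6.891,-24.032), heading=254, 5 segment(s) drawn
Waypoints (6 total):
(0, 0)
(3.032, 10.574)
(4.135, 14.419)
(0.827, 2.884)
(-4.135, -14.419)
(-6.891, -24.032)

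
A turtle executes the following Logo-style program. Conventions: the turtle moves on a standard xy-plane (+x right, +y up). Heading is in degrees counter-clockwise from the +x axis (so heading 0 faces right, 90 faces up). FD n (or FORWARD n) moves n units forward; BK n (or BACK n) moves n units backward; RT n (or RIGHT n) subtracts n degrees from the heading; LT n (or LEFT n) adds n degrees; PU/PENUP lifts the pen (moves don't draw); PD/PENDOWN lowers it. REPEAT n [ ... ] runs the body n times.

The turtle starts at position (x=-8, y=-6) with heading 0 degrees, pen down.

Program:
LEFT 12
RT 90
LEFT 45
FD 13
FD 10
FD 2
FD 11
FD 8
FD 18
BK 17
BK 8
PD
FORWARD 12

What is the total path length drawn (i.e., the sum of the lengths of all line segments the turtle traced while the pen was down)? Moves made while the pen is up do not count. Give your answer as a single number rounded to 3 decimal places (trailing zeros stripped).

Executing turtle program step by step:
Start: pos=(-8,-6), heading=0, pen down
LT 12: heading 0 -> 12
RT 90: heading 12 -> 282
LT 45: heading 282 -> 327
FD 13: (-8,-6) -> (2.903,-13.08) [heading=327, draw]
FD 10: (2.903,-13.08) -> (11.289,-18.527) [heading=327, draw]
FD 2: (11.289,-18.527) -> (12.967,-19.616) [heading=327, draw]
FD 11: (12.967,-19.616) -> (22.192,-25.607) [heading=327, draw]
FD 8: (22.192,-25.607) -> (28.902,-29.964) [heading=327, draw]
FD 18: (28.902,-29.964) -> (43.998,-39.768) [heading=327, draw]
BK 17: (43.998,-39.768) -> (29.74,-30.509) [heading=327, draw]
BK 8: (29.74,-30.509) -> (23.031,-26.152) [heading=327, draw]
PD: pen down
FD 12: (23.031,-26.152) -> (33.095,-32.687) [heading=327, draw]
Final: pos=(33.095,-32.687), heading=327, 9 segment(s) drawn

Segment lengths:
  seg 1: (-8,-6) -> (2.903,-13.08), length = 13
  seg 2: (2.903,-13.08) -> (11.289,-18.527), length = 10
  seg 3: (11.289,-18.527) -> (12.967,-19.616), length = 2
  seg 4: (12.967,-19.616) -> (22.192,-25.607), length = 11
  seg 5: (22.192,-25.607) -> (28.902,-29.964), length = 8
  seg 6: (28.902,-29.964) -> (43.998,-39.768), length = 18
  seg 7: (43.998,-39.768) -> (29.74,-30.509), length = 17
  seg 8: (29.74,-30.509) -> (23.031,-26.152), length = 8
  seg 9: (23.031,-26.152) -> (33.095,-32.687), length = 12
Total = 99

Answer: 99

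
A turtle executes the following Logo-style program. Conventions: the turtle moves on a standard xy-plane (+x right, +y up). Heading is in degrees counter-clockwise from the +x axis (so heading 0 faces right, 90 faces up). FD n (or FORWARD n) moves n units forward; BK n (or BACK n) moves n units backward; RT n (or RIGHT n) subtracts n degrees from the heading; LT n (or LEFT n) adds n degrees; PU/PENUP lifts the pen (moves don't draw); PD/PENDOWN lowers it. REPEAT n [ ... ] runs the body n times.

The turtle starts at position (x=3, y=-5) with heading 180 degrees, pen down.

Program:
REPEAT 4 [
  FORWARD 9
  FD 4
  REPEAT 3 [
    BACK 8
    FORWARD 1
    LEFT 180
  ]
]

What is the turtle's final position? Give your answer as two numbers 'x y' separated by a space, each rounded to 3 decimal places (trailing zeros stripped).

Executing turtle program step by step:
Start: pos=(3,-5), heading=180, pen down
REPEAT 4 [
  -- iteration 1/4 --
  FD 9: (3,-5) -> (-6,-5) [heading=180, draw]
  FD 4: (-6,-5) -> (-10,-5) [heading=180, draw]
  REPEAT 3 [
    -- iteration 1/3 --
    BK 8: (-10,-5) -> (-2,-5) [heading=180, draw]
    FD 1: (-2,-5) -> (-3,-5) [heading=180, draw]
    LT 180: heading 180 -> 0
    -- iteration 2/3 --
    BK 8: (-3,-5) -> (-11,-5) [heading=0, draw]
    FD 1: (-11,-5) -> (-10,-5) [heading=0, draw]
    LT 180: heading 0 -> 180
    -- iteration 3/3 --
    BK 8: (-10,-5) -> (-2,-5) [heading=180, draw]
    FD 1: (-2,-5) -> (-3,-5) [heading=180, draw]
    LT 180: heading 180 -> 0
  ]
  -- iteration 2/4 --
  FD 9: (-3,-5) -> (6,-5) [heading=0, draw]
  FD 4: (6,-5) -> (10,-5) [heading=0, draw]
  REPEAT 3 [
    -- iteration 1/3 --
    BK 8: (10,-5) -> (2,-5) [heading=0, draw]
    FD 1: (2,-5) -> (3,-5) [heading=0, draw]
    LT 180: heading 0 -> 180
    -- iteration 2/3 --
    BK 8: (3,-5) -> (11,-5) [heading=180, draw]
    FD 1: (11,-5) -> (10,-5) [heading=180, draw]
    LT 180: heading 180 -> 0
    -- iteration 3/3 --
    BK 8: (10,-5) -> (2,-5) [heading=0, draw]
    FD 1: (2,-5) -> (3,-5) [heading=0, draw]
    LT 180: heading 0 -> 180
  ]
  -- iteration 3/4 --
  FD 9: (3,-5) -> (-6,-5) [heading=180, draw]
  FD 4: (-6,-5) -> (-10,-5) [heading=180, draw]
  REPEAT 3 [
    -- iteration 1/3 --
    BK 8: (-10,-5) -> (-2,-5) [heading=180, draw]
    FD 1: (-2,-5) -> (-3,-5) [heading=180, draw]
    LT 180: heading 180 -> 0
    -- iteration 2/3 --
    BK 8: (-3,-5) -> (-11,-5) [heading=0, draw]
    FD 1: (-11,-5) -> (-10,-5) [heading=0, draw]
    LT 180: heading 0 -> 180
    -- iteration 3/3 --
    BK 8: (-10,-5) -> (-2,-5) [heading=180, draw]
    FD 1: (-2,-5) -> (-3,-5) [heading=180, draw]
    LT 180: heading 180 -> 0
  ]
  -- iteration 4/4 --
  FD 9: (-3,-5) -> (6,-5) [heading=0, draw]
  FD 4: (6,-5) -> (10,-5) [heading=0, draw]
  REPEAT 3 [
    -- iteration 1/3 --
    BK 8: (10,-5) -> (2,-5) [heading=0, draw]
    FD 1: (2,-5) -> (3,-5) [heading=0, draw]
    LT 180: heading 0 -> 180
    -- iteration 2/3 --
    BK 8: (3,-5) -> (11,-5) [heading=180, draw]
    FD 1: (11,-5) -> (10,-5) [heading=180, draw]
    LT 180: heading 180 -> 0
    -- iteration 3/3 --
    BK 8: (10,-5) -> (2,-5) [heading=0, draw]
    FD 1: (2,-5) -> (3,-5) [heading=0, draw]
    LT 180: heading 0 -> 180
  ]
]
Final: pos=(3,-5), heading=180, 32 segment(s) drawn

Answer: 3 -5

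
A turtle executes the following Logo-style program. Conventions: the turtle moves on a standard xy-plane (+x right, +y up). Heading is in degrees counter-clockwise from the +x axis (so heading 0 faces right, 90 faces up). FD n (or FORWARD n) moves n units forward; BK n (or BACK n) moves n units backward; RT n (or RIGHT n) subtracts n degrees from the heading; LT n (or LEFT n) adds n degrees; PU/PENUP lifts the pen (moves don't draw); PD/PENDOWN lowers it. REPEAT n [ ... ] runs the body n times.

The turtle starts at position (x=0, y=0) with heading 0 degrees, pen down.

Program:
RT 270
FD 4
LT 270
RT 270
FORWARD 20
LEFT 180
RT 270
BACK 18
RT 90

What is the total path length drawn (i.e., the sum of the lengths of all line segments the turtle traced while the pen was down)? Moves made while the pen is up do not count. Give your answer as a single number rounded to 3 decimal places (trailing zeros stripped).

Answer: 42

Derivation:
Executing turtle program step by step:
Start: pos=(0,0), heading=0, pen down
RT 270: heading 0 -> 90
FD 4: (0,0) -> (0,4) [heading=90, draw]
LT 270: heading 90 -> 0
RT 270: heading 0 -> 90
FD 20: (0,4) -> (0,24) [heading=90, draw]
LT 180: heading 90 -> 270
RT 270: heading 270 -> 0
BK 18: (0,24) -> (-18,24) [heading=0, draw]
RT 90: heading 0 -> 270
Final: pos=(-18,24), heading=270, 3 segment(s) drawn

Segment lengths:
  seg 1: (0,0) -> (0,4), length = 4
  seg 2: (0,4) -> (0,24), length = 20
  seg 3: (0,24) -> (-18,24), length = 18
Total = 42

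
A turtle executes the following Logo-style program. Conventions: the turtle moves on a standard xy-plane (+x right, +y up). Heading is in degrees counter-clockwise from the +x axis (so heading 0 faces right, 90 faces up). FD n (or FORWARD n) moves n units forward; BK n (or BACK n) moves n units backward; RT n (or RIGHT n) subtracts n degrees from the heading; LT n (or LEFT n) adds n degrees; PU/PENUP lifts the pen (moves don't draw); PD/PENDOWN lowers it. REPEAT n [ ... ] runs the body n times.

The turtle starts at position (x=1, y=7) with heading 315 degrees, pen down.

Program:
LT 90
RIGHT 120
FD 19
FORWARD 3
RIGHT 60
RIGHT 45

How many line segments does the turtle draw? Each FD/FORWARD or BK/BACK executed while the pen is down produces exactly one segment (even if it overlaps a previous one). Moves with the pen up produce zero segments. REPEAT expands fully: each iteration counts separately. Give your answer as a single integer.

Answer: 2

Derivation:
Executing turtle program step by step:
Start: pos=(1,7), heading=315, pen down
LT 90: heading 315 -> 45
RT 120: heading 45 -> 285
FD 19: (1,7) -> (5.918,-11.353) [heading=285, draw]
FD 3: (5.918,-11.353) -> (6.694,-14.25) [heading=285, draw]
RT 60: heading 285 -> 225
RT 45: heading 225 -> 180
Final: pos=(6.694,-14.25), heading=180, 2 segment(s) drawn
Segments drawn: 2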